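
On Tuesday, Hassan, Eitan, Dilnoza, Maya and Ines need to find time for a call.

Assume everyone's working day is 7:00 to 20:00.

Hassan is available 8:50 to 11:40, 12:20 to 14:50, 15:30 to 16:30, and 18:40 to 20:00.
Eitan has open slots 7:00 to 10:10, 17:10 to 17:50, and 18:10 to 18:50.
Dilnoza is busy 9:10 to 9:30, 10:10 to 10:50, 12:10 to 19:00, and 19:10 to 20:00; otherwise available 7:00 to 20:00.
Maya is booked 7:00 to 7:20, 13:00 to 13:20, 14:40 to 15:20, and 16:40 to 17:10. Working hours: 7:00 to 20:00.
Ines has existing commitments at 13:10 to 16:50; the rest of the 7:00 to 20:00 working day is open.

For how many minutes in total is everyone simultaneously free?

Dilnoza free within 07:00–20:00: 07:00–09:10, 09:30–10:10, 10:50–12:10, 19:00–19:10.
Maya free within 07:00–20:00: 07:20–13:00, 13:20–14:40, 15:20–16:40, 17:10–20:00.
Ines free within 07:00–20:00: 07:00–13:10, 16:50–20:00.
Hassan ∩ Eitan: 08:50–10:10, 18:40–18:50.
Hassan ∩ Eitan ∩ Dilnoza: 08:50–09:10, 09:30–10:10.
Hassan ∩ Eitan ∩ Dilnoza ∩ Maya: 08:50–09:10, 09:30–10:10.
Hassan ∩ Eitan ∩ Dilnoza ∩ Maya ∩ Ines: 08:50–09:10, 09:30–10:10.
Total common minutes: 20 + 40 = 60.

60 minutes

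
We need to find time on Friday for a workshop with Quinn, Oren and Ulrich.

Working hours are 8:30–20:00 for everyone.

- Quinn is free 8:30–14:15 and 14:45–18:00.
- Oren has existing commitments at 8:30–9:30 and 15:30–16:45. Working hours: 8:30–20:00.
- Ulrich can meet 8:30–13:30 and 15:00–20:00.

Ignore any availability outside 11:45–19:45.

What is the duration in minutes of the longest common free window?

105 minutes

Oren free within 08:30–20:00: 09:30–15:30, 16:45–20:00.
Quinn ∩ Oren: 09:30–14:15, 14:45–15:30, 16:45–18:00.
Quinn ∩ Oren ∩ Ulrich: 09:30–13:30, 15:00–15:30, 16:45–18:00.
Restricted to 11:45–19:45: 11:45–13:30, 15:00–15:30, 16:45–18:00.
Common window lengths: 105, 30, 75 min; longest is 105.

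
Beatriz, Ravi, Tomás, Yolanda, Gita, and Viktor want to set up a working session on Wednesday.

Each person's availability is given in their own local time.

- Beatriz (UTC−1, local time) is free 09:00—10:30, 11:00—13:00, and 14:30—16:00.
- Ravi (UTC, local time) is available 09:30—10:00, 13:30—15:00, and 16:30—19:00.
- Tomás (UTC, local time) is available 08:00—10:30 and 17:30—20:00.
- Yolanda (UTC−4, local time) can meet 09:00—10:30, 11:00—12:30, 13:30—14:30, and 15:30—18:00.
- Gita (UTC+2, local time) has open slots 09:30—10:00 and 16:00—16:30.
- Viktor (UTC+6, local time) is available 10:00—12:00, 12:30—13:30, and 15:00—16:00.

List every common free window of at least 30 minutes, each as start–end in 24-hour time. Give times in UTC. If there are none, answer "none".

Beatriz → UTC: 10:00–11:30, 12:00–14:00, 15:30–17:00.
Ravi → UTC: 09:30–10:00, 13:30–15:00, 16:30–19:00.
Tomás → UTC: 08:00–10:30, 17:30–20:00.
Yolanda → UTC: 13:00–14:30, 15:00–16:30, 17:30–18:30, 19:30–22:00.
Gita → UTC: 07:30–08:00, 14:00–14:30.
Viktor → UTC: 04:00–06:00, 06:30–07:30, 09:00–10:00.
Beatriz ∩ Ravi: 13:30–14:00, 16:30–17:00.
Beatriz ∩ Ravi ∩ Tomás: (none).
Beatriz ∩ Ravi ∩ Tomás ∩ Yolanda: (none).
Beatriz ∩ Ravi ∩ Tomás ∩ Yolanda ∩ Gita: (none).
Beatriz ∩ Ravi ∩ Tomás ∩ Yolanda ∩ Gita ∩ Viktor: (none).
Windows ≥ 30 min: (none).

none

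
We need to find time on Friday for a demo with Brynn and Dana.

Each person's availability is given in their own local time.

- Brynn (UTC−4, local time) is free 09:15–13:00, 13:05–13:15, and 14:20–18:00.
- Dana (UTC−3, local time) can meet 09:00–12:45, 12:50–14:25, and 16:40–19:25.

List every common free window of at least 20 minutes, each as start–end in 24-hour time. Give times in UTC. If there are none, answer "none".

Brynn → UTC: 13:15–17:00, 17:05–17:15, 18:20–22:00.
Dana → UTC: 12:00–15:45, 15:50–17:25, 19:40–22:25.
Brynn ∩ Dana: 13:15–15:45, 15:50–17:00, 17:05–17:15, 19:40–22:00.
Windows ≥ 20 min: 13:15–15:45, 15:50–17:00, 19:40–22:00.

13:15–15:45, 15:50–17:00, 19:40–22:00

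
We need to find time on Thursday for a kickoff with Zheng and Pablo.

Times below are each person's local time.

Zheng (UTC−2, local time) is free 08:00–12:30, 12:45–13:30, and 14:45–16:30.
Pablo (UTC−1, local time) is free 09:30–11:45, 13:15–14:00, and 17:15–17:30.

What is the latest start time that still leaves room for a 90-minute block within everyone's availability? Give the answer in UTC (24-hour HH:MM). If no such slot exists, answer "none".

11:15

Zheng → UTC: 10:00–14:30, 14:45–15:30, 16:45–18:30.
Pablo → UTC: 10:30–12:45, 14:15–15:00, 18:15–18:30.
Zheng ∩ Pablo: 10:30–12:45, 14:15–14:30, 14:45–15:00, 18:15–18:30.
Windows ≥ 90 min: 10:30–12:45.
Latest start in the last window 10:30–12:45 is 12:45 − 90 min = 11:15.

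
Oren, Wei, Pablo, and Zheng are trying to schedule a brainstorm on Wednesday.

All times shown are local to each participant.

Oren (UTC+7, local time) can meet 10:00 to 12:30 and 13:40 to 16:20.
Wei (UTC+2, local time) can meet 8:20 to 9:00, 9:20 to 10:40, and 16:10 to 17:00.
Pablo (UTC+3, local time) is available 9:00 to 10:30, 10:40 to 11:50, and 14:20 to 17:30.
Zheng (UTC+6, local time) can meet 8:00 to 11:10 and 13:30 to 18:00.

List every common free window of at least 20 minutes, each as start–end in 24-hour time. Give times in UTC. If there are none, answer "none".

Oren → UTC: 03:00–05:30, 06:40–09:20.
Wei → UTC: 06:20–07:00, 07:20–08:40, 14:10–15:00.
Pablo → UTC: 06:00–07:30, 07:40–08:50, 11:20–14:30.
Zheng → UTC: 02:00–05:10, 07:30–12:00.
Oren ∩ Wei: 06:40–07:00, 07:20–08:40.
Oren ∩ Wei ∩ Pablo: 06:40–07:00, 07:20–07:30, 07:40–08:40.
Oren ∩ Wei ∩ Pablo ∩ Zheng: 07:40–08:40.
Windows ≥ 20 min: 07:40–08:40.

07:40–08:40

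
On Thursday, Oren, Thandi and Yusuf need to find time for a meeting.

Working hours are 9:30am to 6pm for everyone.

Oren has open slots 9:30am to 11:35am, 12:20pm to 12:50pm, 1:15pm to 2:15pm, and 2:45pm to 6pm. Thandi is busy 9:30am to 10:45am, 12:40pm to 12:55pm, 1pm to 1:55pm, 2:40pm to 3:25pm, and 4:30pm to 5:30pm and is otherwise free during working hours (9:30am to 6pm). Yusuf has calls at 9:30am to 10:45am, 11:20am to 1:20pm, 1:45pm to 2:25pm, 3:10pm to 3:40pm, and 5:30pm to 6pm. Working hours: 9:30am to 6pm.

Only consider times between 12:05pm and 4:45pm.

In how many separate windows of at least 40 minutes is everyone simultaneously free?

1

Thandi free within 09:30–18:00: 10:45–12:40, 12:55–13:00, 13:55–14:40, 15:25–16:30, 17:30–18:00.
Yusuf free within 09:30–18:00: 10:45–11:20, 13:20–13:45, 14:25–15:10, 15:40–17:30.
Oren ∩ Thandi: 10:45–11:35, 12:20–12:40, 13:55–14:15, 15:25–16:30, 17:30–18:00.
Oren ∩ Thandi ∩ Yusuf: 10:45–11:20, 15:40–16:30.
Restricted to 12:05–16:45: 15:40–16:30.
Windows ≥ 40 min: 15:40–16:30.
That's 1 window.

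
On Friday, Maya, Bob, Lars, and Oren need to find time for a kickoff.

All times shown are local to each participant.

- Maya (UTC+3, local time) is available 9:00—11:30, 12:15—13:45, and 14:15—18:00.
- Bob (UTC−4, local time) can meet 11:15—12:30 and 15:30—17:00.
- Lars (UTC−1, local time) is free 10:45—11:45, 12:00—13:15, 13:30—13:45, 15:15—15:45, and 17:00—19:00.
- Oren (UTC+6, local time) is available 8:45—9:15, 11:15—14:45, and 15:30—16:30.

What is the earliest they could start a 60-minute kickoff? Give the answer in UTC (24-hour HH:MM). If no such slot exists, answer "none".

none

Maya → UTC: 06:00–08:30, 09:15–10:45, 11:15–15:00.
Bob → UTC: 15:15–16:30, 19:30–21:00.
Lars → UTC: 11:45–12:45, 13:00–14:15, 14:30–14:45, 16:15–16:45, 18:00–20:00.
Oren → UTC: 02:45–03:15, 05:15–08:45, 09:30–10:30.
Maya ∩ Bob: (none).
Maya ∩ Bob ∩ Lars: (none).
Maya ∩ Bob ∩ Lars ∩ Oren: (none).
Windows ≥ 60 min: (none).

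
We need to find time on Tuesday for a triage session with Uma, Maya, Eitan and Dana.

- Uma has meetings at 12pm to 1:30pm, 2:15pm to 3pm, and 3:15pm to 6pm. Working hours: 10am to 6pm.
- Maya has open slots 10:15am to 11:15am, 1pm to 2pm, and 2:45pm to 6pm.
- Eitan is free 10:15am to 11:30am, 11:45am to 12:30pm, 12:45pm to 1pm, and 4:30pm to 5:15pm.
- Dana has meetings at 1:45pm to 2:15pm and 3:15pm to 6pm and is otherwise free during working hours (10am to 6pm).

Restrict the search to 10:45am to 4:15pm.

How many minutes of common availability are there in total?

Uma free within 10:00–18:00: 10:00–12:00, 13:30–14:15, 15:00–15:15.
Dana free within 10:00–18:00: 10:00–13:45, 14:15–15:15.
Uma ∩ Maya: 10:15–11:15, 13:30–14:00, 15:00–15:15.
Uma ∩ Maya ∩ Eitan: 10:15–11:15.
Uma ∩ Maya ∩ Eitan ∩ Dana: 10:15–11:15.
Restricted to 10:45–16:15: 10:45–11:15.
Total common minutes: 30.

30 minutes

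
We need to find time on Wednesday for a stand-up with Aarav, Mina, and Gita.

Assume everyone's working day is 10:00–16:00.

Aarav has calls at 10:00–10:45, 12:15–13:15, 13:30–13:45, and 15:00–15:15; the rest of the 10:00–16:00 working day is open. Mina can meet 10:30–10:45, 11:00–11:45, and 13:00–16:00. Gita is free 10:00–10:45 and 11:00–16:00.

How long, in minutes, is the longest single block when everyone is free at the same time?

Aarav free within 10:00–16:00: 10:45–12:15, 13:15–13:30, 13:45–15:00, 15:15–16:00.
Aarav ∩ Mina: 11:00–11:45, 13:15–13:30, 13:45–15:00, 15:15–16:00.
Aarav ∩ Mina ∩ Gita: 11:00–11:45, 13:15–13:30, 13:45–15:00, 15:15–16:00.
Common window lengths: 45, 15, 75, 45 min; longest is 75.

75 minutes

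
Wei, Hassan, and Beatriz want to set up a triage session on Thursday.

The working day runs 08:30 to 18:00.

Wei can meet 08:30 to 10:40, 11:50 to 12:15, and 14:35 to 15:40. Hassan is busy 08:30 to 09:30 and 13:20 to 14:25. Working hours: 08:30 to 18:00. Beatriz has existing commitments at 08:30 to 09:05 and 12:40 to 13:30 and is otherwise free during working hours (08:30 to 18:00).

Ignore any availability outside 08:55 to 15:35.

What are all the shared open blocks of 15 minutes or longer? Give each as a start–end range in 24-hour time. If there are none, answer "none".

09:30–10:40, 11:50–12:15, 14:35–15:35

Hassan free within 08:30–18:00: 09:30–13:20, 14:25–18:00.
Beatriz free within 08:30–18:00: 09:05–12:40, 13:30–18:00.
Wei ∩ Hassan: 09:30–10:40, 11:50–12:15, 14:35–15:40.
Wei ∩ Hassan ∩ Beatriz: 09:30–10:40, 11:50–12:15, 14:35–15:40.
Restricted to 08:55–15:35: 09:30–10:40, 11:50–12:15, 14:35–15:35.
Windows ≥ 15 min: 09:30–10:40, 11:50–12:15, 14:35–15:35.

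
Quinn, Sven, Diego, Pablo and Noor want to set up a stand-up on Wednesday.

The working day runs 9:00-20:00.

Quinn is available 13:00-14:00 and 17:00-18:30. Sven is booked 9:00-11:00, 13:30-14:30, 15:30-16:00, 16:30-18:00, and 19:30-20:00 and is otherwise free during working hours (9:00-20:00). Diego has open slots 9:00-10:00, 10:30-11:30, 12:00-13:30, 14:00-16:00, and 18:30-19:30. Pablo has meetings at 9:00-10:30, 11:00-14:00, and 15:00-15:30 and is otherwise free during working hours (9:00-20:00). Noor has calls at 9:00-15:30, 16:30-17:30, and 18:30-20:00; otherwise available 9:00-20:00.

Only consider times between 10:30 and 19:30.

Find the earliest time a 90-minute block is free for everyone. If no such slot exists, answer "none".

Sven free within 09:00–20:00: 11:00–13:30, 14:30–15:30, 16:00–16:30, 18:00–19:30.
Pablo free within 09:00–20:00: 10:30–11:00, 14:00–15:00, 15:30–20:00.
Noor free within 09:00–20:00: 15:30–16:30, 17:30–18:30.
Quinn ∩ Sven: 13:00–13:30, 18:00–18:30.
Quinn ∩ Sven ∩ Diego: 13:00–13:30.
Quinn ∩ Sven ∩ Diego ∩ Pablo: (none).
Quinn ∩ Sven ∩ Diego ∩ Pablo ∩ Noor: (none).
Restricted to 10:30–19:30: (none).
Windows ≥ 90 min: (none).

none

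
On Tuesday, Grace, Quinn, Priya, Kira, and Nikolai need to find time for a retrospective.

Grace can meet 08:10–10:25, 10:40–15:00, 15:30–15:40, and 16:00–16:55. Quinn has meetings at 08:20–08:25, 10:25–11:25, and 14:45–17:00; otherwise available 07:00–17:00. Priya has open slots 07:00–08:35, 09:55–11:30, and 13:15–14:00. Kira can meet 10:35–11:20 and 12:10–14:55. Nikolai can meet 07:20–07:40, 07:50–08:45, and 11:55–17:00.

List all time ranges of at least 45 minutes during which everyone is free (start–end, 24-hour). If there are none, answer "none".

13:15–14:00

Quinn free within 07:00–17:00: 07:00–08:20, 08:25–10:25, 11:25–14:45.
Grace ∩ Quinn: 08:10–08:20, 08:25–10:25, 11:25–14:45.
Grace ∩ Quinn ∩ Priya: 08:10–08:20, 08:25–08:35, 09:55–10:25, 11:25–11:30, 13:15–14:00.
Grace ∩ Quinn ∩ Priya ∩ Kira: 13:15–14:00.
Grace ∩ Quinn ∩ Priya ∩ Kira ∩ Nikolai: 13:15–14:00.
Windows ≥ 45 min: 13:15–14:00.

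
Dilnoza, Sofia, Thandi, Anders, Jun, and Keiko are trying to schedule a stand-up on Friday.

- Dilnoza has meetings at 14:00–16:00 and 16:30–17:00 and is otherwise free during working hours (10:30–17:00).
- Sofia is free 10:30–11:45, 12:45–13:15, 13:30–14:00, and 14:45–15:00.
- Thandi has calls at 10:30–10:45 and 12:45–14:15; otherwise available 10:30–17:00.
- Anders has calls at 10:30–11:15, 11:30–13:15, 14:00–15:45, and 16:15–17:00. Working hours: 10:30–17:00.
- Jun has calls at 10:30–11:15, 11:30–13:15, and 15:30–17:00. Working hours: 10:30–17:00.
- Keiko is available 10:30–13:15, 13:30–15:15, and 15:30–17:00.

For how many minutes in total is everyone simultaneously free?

15 minutes

Dilnoza free within 10:30–17:00: 10:30–14:00, 16:00–16:30.
Thandi free within 10:30–17:00: 10:45–12:45, 14:15–17:00.
Anders free within 10:30–17:00: 11:15–11:30, 13:15–14:00, 15:45–16:15.
Jun free within 10:30–17:00: 11:15–11:30, 13:15–15:30.
Dilnoza ∩ Sofia: 10:30–11:45, 12:45–13:15, 13:30–14:00.
Dilnoza ∩ Sofia ∩ Thandi: 10:45–11:45.
Dilnoza ∩ Sofia ∩ Thandi ∩ Anders: 11:15–11:30.
Dilnoza ∩ Sofia ∩ Thandi ∩ Anders ∩ Jun: 11:15–11:30.
Dilnoza ∩ Sofia ∩ Thandi ∩ Anders ∩ Jun ∩ Keiko: 11:15–11:30.
Total common minutes: 15.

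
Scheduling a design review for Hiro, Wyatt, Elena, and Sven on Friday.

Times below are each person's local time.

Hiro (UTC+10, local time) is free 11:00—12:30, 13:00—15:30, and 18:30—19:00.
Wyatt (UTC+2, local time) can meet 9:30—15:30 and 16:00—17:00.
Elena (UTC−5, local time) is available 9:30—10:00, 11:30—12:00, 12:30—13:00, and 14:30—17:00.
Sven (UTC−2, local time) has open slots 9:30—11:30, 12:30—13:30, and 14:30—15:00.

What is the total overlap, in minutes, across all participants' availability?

0 minutes

Hiro → UTC: 01:00–02:30, 03:00–05:30, 08:30–09:00.
Wyatt → UTC: 07:30–13:30, 14:00–15:00.
Elena → UTC: 14:30–15:00, 16:30–17:00, 17:30–18:00, 19:30–22:00.
Sven → UTC: 11:30–13:30, 14:30–15:30, 16:30–17:00.
Hiro ∩ Wyatt: 08:30–09:00.
Hiro ∩ Wyatt ∩ Elena: (none).
Hiro ∩ Wyatt ∩ Elena ∩ Sven: (none).
Total common minutes: 0.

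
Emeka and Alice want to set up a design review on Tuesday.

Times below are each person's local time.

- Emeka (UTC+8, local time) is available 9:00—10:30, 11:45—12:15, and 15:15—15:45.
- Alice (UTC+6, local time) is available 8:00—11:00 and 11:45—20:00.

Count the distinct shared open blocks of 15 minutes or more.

Emeka → UTC: 01:00–02:30, 03:45–04:15, 07:15–07:45.
Alice → UTC: 02:00–05:00, 05:45–14:00.
Emeka ∩ Alice: 02:00–02:30, 03:45–04:15, 07:15–07:45.
Windows ≥ 15 min: 02:00–02:30, 03:45–04:15, 07:15–07:45.
That's 3 windows.

3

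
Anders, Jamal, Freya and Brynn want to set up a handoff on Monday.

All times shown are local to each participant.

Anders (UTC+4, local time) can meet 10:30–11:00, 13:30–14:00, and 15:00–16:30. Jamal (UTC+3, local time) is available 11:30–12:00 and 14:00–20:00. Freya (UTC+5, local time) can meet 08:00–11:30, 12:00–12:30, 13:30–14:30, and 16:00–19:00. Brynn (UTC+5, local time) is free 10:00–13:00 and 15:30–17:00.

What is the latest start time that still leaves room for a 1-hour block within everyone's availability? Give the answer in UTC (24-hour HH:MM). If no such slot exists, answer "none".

Anders → UTC: 06:30–07:00, 09:30–10:00, 11:00–12:30.
Jamal → UTC: 08:30–09:00, 11:00–17:00.
Freya → UTC: 03:00–06:30, 07:00–07:30, 08:30–09:30, 11:00–14:00.
Brynn → UTC: 05:00–08:00, 10:30–12:00.
Anders ∩ Jamal: 11:00–12:30.
Anders ∩ Jamal ∩ Freya: 11:00–12:30.
Anders ∩ Jamal ∩ Freya ∩ Brynn: 11:00–12:00.
Windows ≥ 60 min: 11:00–12:00.
Latest start in the last window 11:00–12:00 is 12:00 − 60 min = 11:00.

11:00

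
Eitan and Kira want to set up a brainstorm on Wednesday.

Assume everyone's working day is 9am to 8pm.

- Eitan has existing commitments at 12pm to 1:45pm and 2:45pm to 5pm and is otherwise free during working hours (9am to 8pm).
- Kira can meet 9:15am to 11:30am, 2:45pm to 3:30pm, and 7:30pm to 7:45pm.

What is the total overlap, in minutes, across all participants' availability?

Eitan free within 09:00–20:00: 09:00–12:00, 13:45–14:45, 17:00–20:00.
Eitan ∩ Kira: 09:15–11:30, 19:30–19:45.
Total common minutes: 135 + 15 = 150.

150 minutes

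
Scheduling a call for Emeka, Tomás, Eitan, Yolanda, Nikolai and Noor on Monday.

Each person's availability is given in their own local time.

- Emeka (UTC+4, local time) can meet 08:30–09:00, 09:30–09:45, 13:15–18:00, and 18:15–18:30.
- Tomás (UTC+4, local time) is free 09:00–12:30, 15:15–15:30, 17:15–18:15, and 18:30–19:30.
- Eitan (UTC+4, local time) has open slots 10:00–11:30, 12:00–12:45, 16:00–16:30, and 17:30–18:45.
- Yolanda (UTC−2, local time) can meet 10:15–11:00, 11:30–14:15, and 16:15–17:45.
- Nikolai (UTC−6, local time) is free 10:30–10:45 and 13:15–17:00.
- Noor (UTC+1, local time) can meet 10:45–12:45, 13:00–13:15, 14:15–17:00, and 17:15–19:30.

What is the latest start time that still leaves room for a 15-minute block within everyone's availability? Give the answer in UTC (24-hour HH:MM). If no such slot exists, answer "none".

none

Emeka → UTC: 04:30–05:00, 05:30–05:45, 09:15–14:00, 14:15–14:30.
Tomás → UTC: 05:00–08:30, 11:15–11:30, 13:15–14:15, 14:30–15:30.
Eitan → UTC: 06:00–07:30, 08:00–08:45, 12:00–12:30, 13:30–14:45.
Yolanda → UTC: 12:15–13:00, 13:30–16:15, 18:15–19:45.
Nikolai → UTC: 16:30–16:45, 19:15–23:00.
Noor → UTC: 09:45–11:45, 12:00–12:15, 13:15–16:00, 16:15–18:30.
Emeka ∩ Tomás: 05:30–05:45, 11:15–11:30, 13:15–14:00.
Emeka ∩ Tomás ∩ Eitan: 13:30–14:00.
Emeka ∩ Tomás ∩ Eitan ∩ Yolanda: 13:30–14:00.
Emeka ∩ Tomás ∩ Eitan ∩ Yolanda ∩ Nikolai: (none).
Emeka ∩ Tomás ∩ Eitan ∩ Yolanda ∩ Nikolai ∩ Noor: (none).
Windows ≥ 15 min: (none).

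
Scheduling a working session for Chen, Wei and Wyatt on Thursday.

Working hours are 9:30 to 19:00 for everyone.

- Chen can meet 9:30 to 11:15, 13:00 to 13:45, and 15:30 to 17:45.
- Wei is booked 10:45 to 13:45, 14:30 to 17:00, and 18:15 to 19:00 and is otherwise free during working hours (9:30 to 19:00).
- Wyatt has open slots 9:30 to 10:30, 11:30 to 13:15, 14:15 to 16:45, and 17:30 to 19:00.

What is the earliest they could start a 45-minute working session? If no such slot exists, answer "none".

09:30

Wei free within 09:30–19:00: 09:30–10:45, 13:45–14:30, 17:00–18:15.
Chen ∩ Wei: 09:30–10:45, 17:00–17:45.
Chen ∩ Wei ∩ Wyatt: 09:30–10:30, 17:30–17:45.
Windows ≥ 45 min: 09:30–10:30.
Earliest such window starts at 09:30.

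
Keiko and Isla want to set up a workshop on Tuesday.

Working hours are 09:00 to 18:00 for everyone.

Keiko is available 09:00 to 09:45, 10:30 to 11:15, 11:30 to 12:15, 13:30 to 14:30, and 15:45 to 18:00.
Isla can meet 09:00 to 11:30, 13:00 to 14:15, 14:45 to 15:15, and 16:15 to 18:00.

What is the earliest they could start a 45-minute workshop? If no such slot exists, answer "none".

09:00

Keiko ∩ Isla: 09:00–09:45, 10:30–11:15, 13:30–14:15, 16:15–18:00.
Windows ≥ 45 min: 09:00–09:45, 10:30–11:15, 13:30–14:15, 16:15–18:00.
Earliest such window starts at 09:00.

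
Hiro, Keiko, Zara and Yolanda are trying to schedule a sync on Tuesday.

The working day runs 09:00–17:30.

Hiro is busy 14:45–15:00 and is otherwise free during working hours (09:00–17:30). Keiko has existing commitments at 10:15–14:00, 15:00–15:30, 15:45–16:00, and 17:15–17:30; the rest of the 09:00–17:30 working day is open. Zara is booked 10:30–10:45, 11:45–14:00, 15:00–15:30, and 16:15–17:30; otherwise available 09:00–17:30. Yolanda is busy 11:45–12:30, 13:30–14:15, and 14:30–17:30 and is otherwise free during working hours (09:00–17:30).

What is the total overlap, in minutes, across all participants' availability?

Hiro free within 09:00–17:30: 09:00–14:45, 15:00–17:30.
Keiko free within 09:00–17:30: 09:00–10:15, 14:00–15:00, 15:30–15:45, 16:00–17:15.
Zara free within 09:00–17:30: 09:00–10:30, 10:45–11:45, 14:00–15:00, 15:30–16:15.
Yolanda free within 09:00–17:30: 09:00–11:45, 12:30–13:30, 14:15–14:30.
Hiro ∩ Keiko: 09:00–10:15, 14:00–14:45, 15:30–15:45, 16:00–17:15.
Hiro ∩ Keiko ∩ Zara: 09:00–10:15, 14:00–14:45, 15:30–15:45, 16:00–16:15.
Hiro ∩ Keiko ∩ Zara ∩ Yolanda: 09:00–10:15, 14:15–14:30.
Total common minutes: 75 + 15 = 90.

90 minutes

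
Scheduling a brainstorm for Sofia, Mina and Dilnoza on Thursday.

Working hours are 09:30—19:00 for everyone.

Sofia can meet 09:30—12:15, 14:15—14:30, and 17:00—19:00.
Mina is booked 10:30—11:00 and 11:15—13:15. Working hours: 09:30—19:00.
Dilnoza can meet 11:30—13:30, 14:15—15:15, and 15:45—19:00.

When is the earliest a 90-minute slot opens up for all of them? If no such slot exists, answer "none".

Mina free within 09:30–19:00: 09:30–10:30, 11:00–11:15, 13:15–19:00.
Sofia ∩ Mina: 09:30–10:30, 11:00–11:15, 14:15–14:30, 17:00–19:00.
Sofia ∩ Mina ∩ Dilnoza: 14:15–14:30, 17:00–19:00.
Windows ≥ 90 min: 17:00–19:00.
Earliest such window starts at 17:00.

17:00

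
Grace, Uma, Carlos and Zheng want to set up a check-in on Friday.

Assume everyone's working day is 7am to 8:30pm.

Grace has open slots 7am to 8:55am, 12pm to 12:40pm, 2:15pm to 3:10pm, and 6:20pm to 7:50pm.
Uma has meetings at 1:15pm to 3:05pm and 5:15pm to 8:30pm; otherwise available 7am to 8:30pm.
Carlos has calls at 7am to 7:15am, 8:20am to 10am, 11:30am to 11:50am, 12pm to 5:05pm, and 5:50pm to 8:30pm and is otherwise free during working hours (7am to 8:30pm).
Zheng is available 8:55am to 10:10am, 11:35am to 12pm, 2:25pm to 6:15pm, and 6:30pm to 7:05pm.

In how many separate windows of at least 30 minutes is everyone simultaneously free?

Uma free within 07:00–20:30: 07:00–13:15, 15:05–17:15.
Carlos free within 07:00–20:30: 07:15–08:20, 10:00–11:30, 11:50–12:00, 17:05–17:50.
Grace ∩ Uma: 07:00–08:55, 12:00–12:40, 15:05–15:10.
Grace ∩ Uma ∩ Carlos: 07:15–08:20.
Grace ∩ Uma ∩ Carlos ∩ Zheng: (none).
Windows ≥ 30 min: (none).
That's 0 windows.

0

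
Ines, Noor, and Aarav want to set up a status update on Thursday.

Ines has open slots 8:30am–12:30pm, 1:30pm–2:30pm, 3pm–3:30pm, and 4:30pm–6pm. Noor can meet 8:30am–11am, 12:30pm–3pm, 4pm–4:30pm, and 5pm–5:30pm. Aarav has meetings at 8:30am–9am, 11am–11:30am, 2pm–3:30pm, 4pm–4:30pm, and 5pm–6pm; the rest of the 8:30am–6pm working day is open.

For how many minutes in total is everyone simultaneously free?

150 minutes

Aarav free within 08:30–18:00: 09:00–11:00, 11:30–14:00, 15:30–16:00, 16:30–17:00.
Ines ∩ Noor: 08:30–11:00, 13:30–14:30, 17:00–17:30.
Ines ∩ Noor ∩ Aarav: 09:00–11:00, 13:30–14:00.
Total common minutes: 120 + 30 = 150.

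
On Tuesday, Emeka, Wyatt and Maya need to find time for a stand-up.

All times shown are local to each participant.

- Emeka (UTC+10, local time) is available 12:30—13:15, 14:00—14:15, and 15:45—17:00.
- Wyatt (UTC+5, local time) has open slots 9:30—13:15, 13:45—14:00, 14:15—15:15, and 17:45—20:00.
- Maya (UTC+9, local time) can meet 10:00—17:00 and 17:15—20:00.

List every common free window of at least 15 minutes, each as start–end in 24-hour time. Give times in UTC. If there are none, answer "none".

Emeka → UTC: 02:30–03:15, 04:00–04:15, 05:45–07:00.
Wyatt → UTC: 04:30–08:15, 08:45–09:00, 09:15–10:15, 12:45–15:00.
Maya → UTC: 01:00–08:00, 08:15–11:00.
Emeka ∩ Wyatt: 05:45–07:00.
Emeka ∩ Wyatt ∩ Maya: 05:45–07:00.
Windows ≥ 15 min: 05:45–07:00.

05:45–07:00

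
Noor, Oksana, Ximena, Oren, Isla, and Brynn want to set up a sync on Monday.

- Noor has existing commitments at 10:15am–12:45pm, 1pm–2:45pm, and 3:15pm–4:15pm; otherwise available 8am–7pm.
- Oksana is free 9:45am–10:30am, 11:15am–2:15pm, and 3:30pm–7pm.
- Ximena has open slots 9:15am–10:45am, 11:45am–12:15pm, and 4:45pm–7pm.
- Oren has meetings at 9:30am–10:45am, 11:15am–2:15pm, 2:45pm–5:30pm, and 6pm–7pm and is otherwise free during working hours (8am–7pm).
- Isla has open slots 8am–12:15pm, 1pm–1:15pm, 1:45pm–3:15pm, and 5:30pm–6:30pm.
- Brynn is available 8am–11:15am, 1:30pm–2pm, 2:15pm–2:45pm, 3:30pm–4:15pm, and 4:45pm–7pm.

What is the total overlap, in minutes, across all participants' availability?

30 minutes

Noor free within 08:00–19:00: 08:00–10:15, 12:45–13:00, 14:45–15:15, 16:15–19:00.
Oren free within 08:00–19:00: 08:00–09:30, 10:45–11:15, 14:15–14:45, 17:30–18:00.
Noor ∩ Oksana: 09:45–10:15, 12:45–13:00, 16:15–19:00.
Noor ∩ Oksana ∩ Ximena: 09:45–10:15, 16:45–19:00.
Noor ∩ Oksana ∩ Ximena ∩ Oren: 17:30–18:00.
Noor ∩ Oksana ∩ Ximena ∩ Oren ∩ Isla: 17:30–18:00.
Noor ∩ Oksana ∩ Ximena ∩ Oren ∩ Isla ∩ Brynn: 17:30–18:00.
Total common minutes: 30.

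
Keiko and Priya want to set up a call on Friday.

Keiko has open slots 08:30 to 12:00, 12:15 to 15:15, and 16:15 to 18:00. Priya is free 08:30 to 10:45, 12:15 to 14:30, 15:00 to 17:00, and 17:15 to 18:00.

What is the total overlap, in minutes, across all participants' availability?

Keiko ∩ Priya: 08:30–10:45, 12:15–14:30, 15:00–15:15, 16:15–17:00, 17:15–18:00.
Total common minutes: 135 + 135 + 15 + 45 + 45 = 375.

375 minutes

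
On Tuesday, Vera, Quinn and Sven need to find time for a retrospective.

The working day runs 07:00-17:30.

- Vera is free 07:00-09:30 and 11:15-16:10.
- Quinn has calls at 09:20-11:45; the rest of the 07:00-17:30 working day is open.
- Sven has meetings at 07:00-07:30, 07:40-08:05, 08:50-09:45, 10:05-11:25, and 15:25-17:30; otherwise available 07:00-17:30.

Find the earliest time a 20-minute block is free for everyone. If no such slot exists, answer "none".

08:05

Quinn free within 07:00–17:30: 07:00–09:20, 11:45–17:30.
Sven free within 07:00–17:30: 07:30–07:40, 08:05–08:50, 09:45–10:05, 11:25–15:25.
Vera ∩ Quinn: 07:00–09:20, 11:45–16:10.
Vera ∩ Quinn ∩ Sven: 07:30–07:40, 08:05–08:50, 11:45–15:25.
Windows ≥ 20 min: 08:05–08:50, 11:45–15:25.
Earliest such window starts at 08:05.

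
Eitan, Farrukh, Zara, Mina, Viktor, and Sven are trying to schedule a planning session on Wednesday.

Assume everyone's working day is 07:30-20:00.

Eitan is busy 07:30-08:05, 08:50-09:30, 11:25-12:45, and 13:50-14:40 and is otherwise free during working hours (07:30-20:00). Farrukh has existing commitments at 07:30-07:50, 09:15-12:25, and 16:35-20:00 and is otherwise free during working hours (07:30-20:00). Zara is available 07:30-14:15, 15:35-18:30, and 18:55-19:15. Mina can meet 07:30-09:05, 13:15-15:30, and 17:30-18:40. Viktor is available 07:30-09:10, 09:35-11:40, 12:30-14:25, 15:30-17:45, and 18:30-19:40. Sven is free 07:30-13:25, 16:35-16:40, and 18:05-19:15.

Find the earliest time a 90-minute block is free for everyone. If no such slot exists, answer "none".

none

Eitan free within 07:30–20:00: 08:05–08:50, 09:30–11:25, 12:45–13:50, 14:40–20:00.
Farrukh free within 07:30–20:00: 07:50–09:15, 12:25–16:35.
Eitan ∩ Farrukh: 08:05–08:50, 12:45–13:50, 14:40–16:35.
Eitan ∩ Farrukh ∩ Zara: 08:05–08:50, 12:45–13:50, 15:35–16:35.
Eitan ∩ Farrukh ∩ Zara ∩ Mina: 08:05–08:50, 13:15–13:50.
Eitan ∩ Farrukh ∩ Zara ∩ Mina ∩ Viktor: 08:05–08:50, 13:15–13:50.
Eitan ∩ Farrukh ∩ Zara ∩ Mina ∩ Viktor ∩ Sven: 08:05–08:50, 13:15–13:25.
Windows ≥ 90 min: (none).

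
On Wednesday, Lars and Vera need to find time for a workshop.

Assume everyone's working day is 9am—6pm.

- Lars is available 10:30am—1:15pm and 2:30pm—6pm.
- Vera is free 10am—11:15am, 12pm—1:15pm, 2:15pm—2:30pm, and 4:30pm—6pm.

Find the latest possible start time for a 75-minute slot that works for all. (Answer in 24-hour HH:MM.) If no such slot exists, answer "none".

16:45

Lars ∩ Vera: 10:30–11:15, 12:00–13:15, 16:30–18:00.
Windows ≥ 75 min: 12:00–13:15, 16:30–18:00.
Latest start in the last window 16:30–18:00 is 18:00 − 75 min = 16:45.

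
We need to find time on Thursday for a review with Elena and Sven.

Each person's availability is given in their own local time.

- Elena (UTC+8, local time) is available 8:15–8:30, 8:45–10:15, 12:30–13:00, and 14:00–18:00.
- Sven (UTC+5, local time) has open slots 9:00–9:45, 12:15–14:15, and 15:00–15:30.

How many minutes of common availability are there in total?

Elena → UTC: 00:15–00:30, 00:45–02:15, 04:30–05:00, 06:00–10:00.
Sven → UTC: 04:00–04:45, 07:15–09:15, 10:00–10:30.
Elena ∩ Sven: 04:30–04:45, 07:15–09:15.
Total common minutes: 15 + 120 = 135.

135 minutes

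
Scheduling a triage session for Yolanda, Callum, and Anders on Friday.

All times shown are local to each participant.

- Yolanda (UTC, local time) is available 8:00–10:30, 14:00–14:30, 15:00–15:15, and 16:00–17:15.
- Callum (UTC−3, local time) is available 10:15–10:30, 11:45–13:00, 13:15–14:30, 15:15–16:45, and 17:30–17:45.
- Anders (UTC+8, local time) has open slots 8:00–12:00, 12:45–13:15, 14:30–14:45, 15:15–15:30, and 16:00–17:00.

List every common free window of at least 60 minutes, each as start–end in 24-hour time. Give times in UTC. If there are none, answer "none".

Yolanda → UTC: 08:00–10:30, 14:00–14:30, 15:00–15:15, 16:00–17:15.
Callum → UTC: 13:15–13:30, 14:45–16:00, 16:15–17:30, 18:15–19:45, 20:30–20:45.
Anders → UTC: 00:00–04:00, 04:45–05:15, 06:30–06:45, 07:15–07:30, 08:00–09:00.
Yolanda ∩ Callum: 15:00–15:15, 16:15–17:15.
Yolanda ∩ Callum ∩ Anders: (none).
Windows ≥ 60 min: (none).

none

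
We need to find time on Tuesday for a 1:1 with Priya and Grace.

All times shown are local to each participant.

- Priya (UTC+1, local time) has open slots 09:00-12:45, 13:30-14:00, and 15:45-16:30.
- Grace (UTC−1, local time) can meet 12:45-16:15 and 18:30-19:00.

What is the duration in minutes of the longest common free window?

45 minutes

Priya → UTC: 08:00–11:45, 12:30–13:00, 14:45–15:30.
Grace → UTC: 13:45–17:15, 19:30–20:00.
Priya ∩ Grace: 14:45–15:30.
Single common window of 45 minutes.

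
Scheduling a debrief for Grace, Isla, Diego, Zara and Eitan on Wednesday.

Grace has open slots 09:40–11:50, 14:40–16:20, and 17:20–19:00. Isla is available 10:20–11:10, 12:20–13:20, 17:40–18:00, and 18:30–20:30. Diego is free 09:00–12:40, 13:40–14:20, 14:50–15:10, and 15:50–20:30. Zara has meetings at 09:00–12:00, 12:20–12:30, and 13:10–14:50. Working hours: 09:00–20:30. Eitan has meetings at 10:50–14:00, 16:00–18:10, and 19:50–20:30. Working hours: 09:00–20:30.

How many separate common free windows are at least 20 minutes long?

1

Zara free within 09:00–20:30: 12:00–12:20, 12:30–13:10, 14:50–20:30.
Eitan free within 09:00–20:30: 09:00–10:50, 14:00–16:00, 18:10–19:50.
Grace ∩ Isla: 10:20–11:10, 17:40–18:00, 18:30–19:00.
Grace ∩ Isla ∩ Diego: 10:20–11:10, 17:40–18:00, 18:30–19:00.
Grace ∩ Isla ∩ Diego ∩ Zara: 17:40–18:00, 18:30–19:00.
Grace ∩ Isla ∩ Diego ∩ Zara ∩ Eitan: 18:30–19:00.
Windows ≥ 20 min: 18:30–19:00.
That's 1 window.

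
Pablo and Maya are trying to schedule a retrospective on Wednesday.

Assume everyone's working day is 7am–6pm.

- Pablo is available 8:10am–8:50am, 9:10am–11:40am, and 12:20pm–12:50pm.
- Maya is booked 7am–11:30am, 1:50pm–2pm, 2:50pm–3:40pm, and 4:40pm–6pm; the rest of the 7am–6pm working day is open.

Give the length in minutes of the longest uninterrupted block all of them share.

Maya free within 07:00–18:00: 11:30–13:50, 14:00–14:50, 15:40–16:40.
Pablo ∩ Maya: 11:30–11:40, 12:20–12:50.
Common window lengths: 10, 30 min; longest is 30.

30 minutes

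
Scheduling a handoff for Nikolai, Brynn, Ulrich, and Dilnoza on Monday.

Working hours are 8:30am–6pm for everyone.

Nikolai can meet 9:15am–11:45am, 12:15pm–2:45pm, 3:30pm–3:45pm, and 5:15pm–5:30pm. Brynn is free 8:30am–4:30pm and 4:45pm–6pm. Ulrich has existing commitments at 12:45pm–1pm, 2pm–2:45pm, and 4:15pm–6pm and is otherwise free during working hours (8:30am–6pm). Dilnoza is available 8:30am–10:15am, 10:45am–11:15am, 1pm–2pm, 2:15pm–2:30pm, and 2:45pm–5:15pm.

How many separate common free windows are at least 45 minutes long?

2

Ulrich free within 08:30–18:00: 08:30–12:45, 13:00–14:00, 14:45–16:15.
Nikolai ∩ Brynn: 09:15–11:45, 12:15–14:45, 15:30–15:45, 17:15–17:30.
Nikolai ∩ Brynn ∩ Ulrich: 09:15–11:45, 12:15–12:45, 13:00–14:00, 15:30–15:45.
Nikolai ∩ Brynn ∩ Ulrich ∩ Dilnoza: 09:15–10:15, 10:45–11:15, 13:00–14:00, 15:30–15:45.
Windows ≥ 45 min: 09:15–10:15, 13:00–14:00.
That's 2 windows.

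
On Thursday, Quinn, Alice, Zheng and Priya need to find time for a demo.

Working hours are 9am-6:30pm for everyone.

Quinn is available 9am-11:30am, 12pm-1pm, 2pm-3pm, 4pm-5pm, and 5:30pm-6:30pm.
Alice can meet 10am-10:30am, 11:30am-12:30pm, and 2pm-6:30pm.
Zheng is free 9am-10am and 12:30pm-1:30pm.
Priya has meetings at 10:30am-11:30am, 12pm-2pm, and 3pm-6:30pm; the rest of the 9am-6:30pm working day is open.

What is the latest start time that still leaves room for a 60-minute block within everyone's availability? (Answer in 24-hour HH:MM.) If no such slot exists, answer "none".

none

Priya free within 09:00–18:30: 09:00–10:30, 11:30–12:00, 14:00–15:00.
Quinn ∩ Alice: 10:00–10:30, 12:00–12:30, 14:00–15:00, 16:00–17:00, 17:30–18:30.
Quinn ∩ Alice ∩ Zheng: (none).
Quinn ∩ Alice ∩ Zheng ∩ Priya: (none).
Windows ≥ 60 min: (none).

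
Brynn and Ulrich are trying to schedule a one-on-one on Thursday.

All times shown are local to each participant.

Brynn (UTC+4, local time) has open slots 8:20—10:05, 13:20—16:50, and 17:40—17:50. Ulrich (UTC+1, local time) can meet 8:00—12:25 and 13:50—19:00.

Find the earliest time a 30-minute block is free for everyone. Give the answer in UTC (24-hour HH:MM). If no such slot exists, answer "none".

09:20

Brynn → UTC: 04:20–06:05, 09:20–12:50, 13:40–13:50.
Ulrich → UTC: 07:00–11:25, 12:50–18:00.
Brynn ∩ Ulrich: 09:20–11:25, 13:40–13:50.
Windows ≥ 30 min: 09:20–11:25.
Earliest such window starts at 09:20.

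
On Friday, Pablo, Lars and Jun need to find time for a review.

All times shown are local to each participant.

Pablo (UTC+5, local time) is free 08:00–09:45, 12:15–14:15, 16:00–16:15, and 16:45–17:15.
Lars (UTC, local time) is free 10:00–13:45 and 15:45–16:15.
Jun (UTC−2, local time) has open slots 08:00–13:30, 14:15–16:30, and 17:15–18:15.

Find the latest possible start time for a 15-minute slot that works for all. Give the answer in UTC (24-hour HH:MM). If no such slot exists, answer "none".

12:00

Pablo → UTC: 03:00–04:45, 07:15–09:15, 11:00–11:15, 11:45–12:15.
Lars → UTC: 10:00–13:45, 15:45–16:15.
Jun → UTC: 10:00–15:30, 16:15–18:30, 19:15–20:15.
Pablo ∩ Lars: 11:00–11:15, 11:45–12:15.
Pablo ∩ Lars ∩ Jun: 11:00–11:15, 11:45–12:15.
Windows ≥ 15 min: 11:00–11:15, 11:45–12:15.
Latest start in the last window 11:45–12:15 is 12:15 − 15 min = 12:00.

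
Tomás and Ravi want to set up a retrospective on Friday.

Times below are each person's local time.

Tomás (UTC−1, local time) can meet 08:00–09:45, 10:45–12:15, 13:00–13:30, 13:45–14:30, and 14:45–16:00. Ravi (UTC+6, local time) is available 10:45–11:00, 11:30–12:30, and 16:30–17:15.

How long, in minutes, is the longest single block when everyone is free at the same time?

15 minutes

Tomás → UTC: 09:00–10:45, 11:45–13:15, 14:00–14:30, 14:45–15:30, 15:45–17:00.
Ravi → UTC: 04:45–05:00, 05:30–06:30, 10:30–11:15.
Tomás ∩ Ravi: 10:30–10:45.
Single common window of 15 minutes.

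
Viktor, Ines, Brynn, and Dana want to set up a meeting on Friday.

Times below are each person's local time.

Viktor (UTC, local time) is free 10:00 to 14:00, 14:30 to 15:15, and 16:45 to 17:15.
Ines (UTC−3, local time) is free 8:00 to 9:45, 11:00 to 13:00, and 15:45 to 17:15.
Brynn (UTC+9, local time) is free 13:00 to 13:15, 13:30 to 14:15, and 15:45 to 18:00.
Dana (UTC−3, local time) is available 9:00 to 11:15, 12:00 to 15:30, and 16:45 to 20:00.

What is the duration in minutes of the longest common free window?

0 minutes

Viktor → UTC: 10:00–14:00, 14:30–15:15, 16:45–17:15.
Ines → UTC: 11:00–12:45, 14:00–16:00, 18:45–20:15.
Brynn → UTC: 04:00–04:15, 04:30–05:15, 06:45–09:00.
Dana → UTC: 12:00–14:15, 15:00–18:30, 19:45–23:00.
Viktor ∩ Ines: 11:00–12:45, 14:30–15:15.
Viktor ∩ Ines ∩ Brynn: (none).
Viktor ∩ Ines ∩ Brynn ∩ Dana: (none).
No common window.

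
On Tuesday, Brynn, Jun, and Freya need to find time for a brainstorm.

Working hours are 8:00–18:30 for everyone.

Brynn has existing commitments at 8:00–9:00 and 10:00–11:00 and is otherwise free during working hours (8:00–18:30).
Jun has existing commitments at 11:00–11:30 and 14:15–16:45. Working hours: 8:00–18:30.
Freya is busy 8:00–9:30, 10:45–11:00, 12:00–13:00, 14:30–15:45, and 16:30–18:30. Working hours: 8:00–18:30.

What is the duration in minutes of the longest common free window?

Brynn free within 08:00–18:30: 09:00–10:00, 11:00–18:30.
Jun free within 08:00–18:30: 08:00–11:00, 11:30–14:15, 16:45–18:30.
Freya free within 08:00–18:30: 09:30–10:45, 11:00–12:00, 13:00–14:30, 15:45–16:30.
Brynn ∩ Jun: 09:00–10:00, 11:30–14:15, 16:45–18:30.
Brynn ∩ Jun ∩ Freya: 09:30–10:00, 11:30–12:00, 13:00–14:15.
Common window lengths: 30, 30, 75 min; longest is 75.

75 minutes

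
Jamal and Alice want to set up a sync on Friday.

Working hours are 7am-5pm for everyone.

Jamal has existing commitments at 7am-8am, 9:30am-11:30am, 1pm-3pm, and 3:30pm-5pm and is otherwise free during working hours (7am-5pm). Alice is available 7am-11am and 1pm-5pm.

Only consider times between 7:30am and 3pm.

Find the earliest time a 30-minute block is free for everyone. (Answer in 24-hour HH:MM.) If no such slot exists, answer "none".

08:00

Jamal free within 07:00–17:00: 08:00–09:30, 11:30–13:00, 15:00–15:30.
Jamal ∩ Alice: 08:00–09:30, 15:00–15:30.
Restricted to 07:30–15:00: 08:00–09:30.
Windows ≥ 30 min: 08:00–09:30.
Earliest such window starts at 08:00.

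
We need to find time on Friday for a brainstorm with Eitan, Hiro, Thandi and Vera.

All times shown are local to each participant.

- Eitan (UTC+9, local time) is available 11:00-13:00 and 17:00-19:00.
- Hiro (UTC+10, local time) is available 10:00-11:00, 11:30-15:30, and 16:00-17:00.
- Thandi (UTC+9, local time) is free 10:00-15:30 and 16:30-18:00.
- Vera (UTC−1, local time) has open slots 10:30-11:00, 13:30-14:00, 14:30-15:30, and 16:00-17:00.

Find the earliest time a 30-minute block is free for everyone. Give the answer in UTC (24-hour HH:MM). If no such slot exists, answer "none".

none

Eitan → UTC: 02:00–04:00, 08:00–10:00.
Hiro → UTC: 00:00–01:00, 01:30–05:30, 06:00–07:00.
Thandi → UTC: 01:00–06:30, 07:30–09:00.
Vera → UTC: 11:30–12:00, 14:30–15:00, 15:30–16:30, 17:00–18:00.
Eitan ∩ Hiro: 02:00–04:00.
Eitan ∩ Hiro ∩ Thandi: 02:00–04:00.
Eitan ∩ Hiro ∩ Thandi ∩ Vera: (none).
Windows ≥ 30 min: (none).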